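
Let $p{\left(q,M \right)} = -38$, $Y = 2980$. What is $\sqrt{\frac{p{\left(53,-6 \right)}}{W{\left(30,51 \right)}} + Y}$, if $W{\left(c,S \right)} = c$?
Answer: $\frac{\sqrt{670215}}{15} \approx 54.578$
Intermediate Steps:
$\sqrt{\frac{p{\left(53,-6 \right)}}{W{\left(30,51 \right)}} + Y} = \sqrt{- \frac{38}{30} + 2980} = \sqrt{\left(-38\right) \frac{1}{30} + 2980} = \sqrt{- \frac{19}{15} + 2980} = \sqrt{\frac{44681}{15}} = \frac{\sqrt{670215}}{15}$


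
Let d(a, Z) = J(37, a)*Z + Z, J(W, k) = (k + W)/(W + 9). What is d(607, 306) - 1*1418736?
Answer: -1414146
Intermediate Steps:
J(W, k) = (W + k)/(9 + W)
d(a, Z) = Z + Z*(37/46 + a/46) (d(a, Z) = ((37 + a)/(9 + 37))*Z + Z = ((37 + a)/46)*Z + Z = (37/46 + a/46)*Z + Z = Z*(37/46 + a/46) + Z = Z + Z*(37/46 + a/46))
d(607, 306) - 1*1418736 = (1/46)*306*(83 + 607) - 1*1418736 = (1/46)*306*690 - 1418736 = 4590 - 1418736 = -1414146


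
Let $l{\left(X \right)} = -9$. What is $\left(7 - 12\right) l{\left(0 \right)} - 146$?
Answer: $-101$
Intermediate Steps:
$\left(7 - 12\right) l{\left(0 \right)} - 146 = \left(7 - 12\right) \left(-9\right) - 146 = \left(-5\right) \left(-9\right) - 146 = 45 - 146 = -101$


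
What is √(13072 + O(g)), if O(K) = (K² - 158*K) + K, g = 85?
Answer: 2*√1738 ≈ 83.379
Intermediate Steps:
O(K) = K² - 157*K
√(13072 + O(g)) = √(13072 + 85*(-157 + 85)) = √(13072 + 85*(-72)) = √(13072 - 6120) = √6952 = 2*√1738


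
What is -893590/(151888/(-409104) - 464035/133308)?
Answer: 338427578540520/1458933751 ≈ 2.3197e+5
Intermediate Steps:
-893590/(151888/(-409104) - 464035/133308) = -893590/(151888*(-1/409104) - 464035*1/133308) = -893590/(-9493/25569 - 464035/133308) = -893590/(-1458933751/378728028) = -893590*(-378728028/1458933751) = 338427578540520/1458933751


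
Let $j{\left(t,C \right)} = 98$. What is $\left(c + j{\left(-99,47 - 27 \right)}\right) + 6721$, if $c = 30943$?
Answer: $37762$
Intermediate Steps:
$\left(c + j{\left(-99,47 - 27 \right)}\right) + 6721 = \left(30943 + 98\right) + 6721 = 31041 + 6721 = 37762$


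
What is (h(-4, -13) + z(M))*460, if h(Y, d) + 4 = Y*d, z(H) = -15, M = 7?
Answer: 15180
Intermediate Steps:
h(Y, d) = -4 + Y*d
(h(-4, -13) + z(M))*460 = ((-4 - 4*(-13)) - 15)*460 = ((-4 + 52) - 15)*460 = (48 - 15)*460 = 33*460 = 15180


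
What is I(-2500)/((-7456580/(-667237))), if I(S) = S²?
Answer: 208511562500/372829 ≈ 5.5927e+5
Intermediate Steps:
I(-2500)/((-7456580/(-667237))) = (-2500)²/((-7456580/(-667237))) = 6250000/((-7456580*(-1/667237))) = 6250000/(7456580/667237) = 6250000*(667237/7456580) = 208511562500/372829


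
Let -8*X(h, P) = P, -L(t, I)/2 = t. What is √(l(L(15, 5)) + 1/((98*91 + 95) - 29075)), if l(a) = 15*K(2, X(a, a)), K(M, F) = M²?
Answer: √24149010578/20062 ≈ 7.7460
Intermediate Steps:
L(t, I) = -2*t
X(h, P) = -P/8
l(a) = 60 (l(a) = 15*2² = 15*4 = 60)
√(l(L(15, 5)) + 1/((98*91 + 95) - 29075)) = √(60 + 1/((98*91 + 95) - 29075)) = √(60 + 1/((8918 + 95) - 29075)) = √(60 + 1/(9013 - 29075)) = √(60 + 1/(-20062)) = √(60 - 1/20062) = √(1203719/20062) = √24149010578/20062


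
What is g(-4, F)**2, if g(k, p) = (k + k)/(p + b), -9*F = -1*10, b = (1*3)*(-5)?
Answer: 5184/15625 ≈ 0.33178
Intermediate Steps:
b = -15 (b = 3*(-5) = -15)
F = 10/9 (F = -(-1)*10/9 = -1/9*(-10) = 10/9 ≈ 1.1111)
g(k, p) = 2*k/(-15 + p) (g(k, p) = (k + k)/(p - 15) = (2*k)/(-15 + p) = 2*k/(-15 + p))
g(-4, F)**2 = (2*(-4)/(-15 + 10/9))**2 = (2*(-4)/(-125/9))**2 = (2*(-4)*(-9/125))**2 = (72/125)**2 = 5184/15625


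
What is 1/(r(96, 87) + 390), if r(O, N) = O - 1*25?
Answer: 1/461 ≈ 0.0021692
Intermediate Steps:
r(O, N) = -25 + O (r(O, N) = O - 25 = -25 + O)
1/(r(96, 87) + 390) = 1/((-25 + 96) + 390) = 1/(71 + 390) = 1/461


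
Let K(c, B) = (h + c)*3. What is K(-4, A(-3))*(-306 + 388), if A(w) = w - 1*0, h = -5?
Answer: -2214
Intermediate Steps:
A(w) = w (A(w) = w + 0 = w)
K(c, B) = -15 + 3*c (K(c, B) = (-5 + c)*3 = -15 + 3*c)
K(-4, A(-3))*(-306 + 388) = (-15 + 3*(-4))*(-306 + 388) = (-15 - 12)*82 = -27*82 = -2214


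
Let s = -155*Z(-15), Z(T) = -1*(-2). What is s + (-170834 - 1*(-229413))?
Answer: 58269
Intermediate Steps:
Z(T) = 2
s = -310 (s = -155*2 = -310)
s + (-170834 - 1*(-229413)) = -310 + (-170834 - 1*(-229413)) = -310 + (-170834 + 229413) = -310 + 58579 = 58269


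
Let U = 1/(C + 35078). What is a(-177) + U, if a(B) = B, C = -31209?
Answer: -684812/3869 ≈ -177.00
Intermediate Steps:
U = 1/3869 (U = 1/(-31209 + 35078) = 1/3869 ≈ 0.00025846)
a(-177) + U = -177 + 1/3869 = -684812/3869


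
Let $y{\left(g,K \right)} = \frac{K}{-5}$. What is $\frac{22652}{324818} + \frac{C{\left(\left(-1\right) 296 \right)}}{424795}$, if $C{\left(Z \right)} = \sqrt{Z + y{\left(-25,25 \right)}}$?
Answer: $\frac{11326}{162409} + \frac{i \sqrt{301}}{424795} \approx 0.069738 + 4.0842 \cdot 10^{-5} i$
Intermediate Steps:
$y{\left(g,K \right)} = - \frac{K}{5}$ ($y{\left(g,K \right)} = K \left(- \frac{1}{5}\right) = - \frac{K}{5}$)
$C{\left(Z \right)} = \sqrt{-5 + Z}$ ($C{\left(Z \right)} = \sqrt{Z - 5} = \sqrt{-5 + Z}$)
$\frac{22652}{324818} + \frac{C{\left(\left(-1\right) 296 \right)}}{424795} = \frac{22652}{324818} + \frac{\sqrt{-5 - 296}}{424795} = 22652 \cdot \frac{1}{324818} + \sqrt{-5 - 296} \cdot \frac{1}{424795} = \frac{11326}{162409} + \sqrt{-301} \cdot \frac{1}{424795} = \frac{11326}{162409} + i \sqrt{301} \cdot \frac{1}{424795} = \frac{11326}{162409} + \frac{i \sqrt{301}}{424795}$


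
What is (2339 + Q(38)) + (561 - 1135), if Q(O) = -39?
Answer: 1726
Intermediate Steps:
(2339 + Q(38)) + (561 - 1135) = (2339 - 39) + (561 - 1135) = 2300 - 574 = 1726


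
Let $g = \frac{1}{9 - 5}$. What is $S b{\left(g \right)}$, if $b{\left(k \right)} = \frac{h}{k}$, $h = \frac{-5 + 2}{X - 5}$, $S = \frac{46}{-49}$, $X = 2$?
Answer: $- \frac{184}{49} \approx -3.7551$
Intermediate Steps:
$S = - \frac{46}{49}$ ($S = 46 \left(- \frac{1}{49}\right) = - \frac{46}{49} \approx -0.93878$)
$g = \frac{1}{4} \approx 0.25$
$h = 1$ ($h = \frac{-5 + 2}{2 - 5} = - \frac{3}{-3} = \left(-3\right) \left(- \frac{1}{3}\right) = 1$)
$b{\left(k \right)} = \frac{1}{k}$ ($b{\left(k \right)} = 1 \frac{1}{k} = \frac{1}{k}$)
$S b{\left(g \right)} = - \frac{46 \frac{1}{\frac{1}{4}}}{49} = \left(- \frac{46}{49}\right) 4 = - \frac{184}{49}$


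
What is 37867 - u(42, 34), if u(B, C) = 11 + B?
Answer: 37814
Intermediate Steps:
37867 - u(42, 34) = 37867 - (11 + 42) = 37867 - 1*53 = 37867 - 53 = 37814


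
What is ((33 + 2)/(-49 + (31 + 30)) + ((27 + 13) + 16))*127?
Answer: 89789/12 ≈ 7482.4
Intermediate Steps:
((33 + 2)/(-49 + (31 + 30)) + ((27 + 13) + 16))*127 = (35/(-49 + 61) + (40 + 16))*127 = (35/12 + 56)*127 = (707/12)*127 = 89789/12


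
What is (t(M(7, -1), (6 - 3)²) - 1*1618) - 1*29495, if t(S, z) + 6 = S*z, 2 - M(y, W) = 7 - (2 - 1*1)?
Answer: -31155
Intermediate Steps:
M(y, W) = -4 (M(y, W) = 2 - (7 - (2 - 1*1)) = 2 - (7 - (2 - 1)) = 2 - (7 - 1*1) = 2 - (7 - 1) = 2 - 1*6 = 2 - 6 = -4)
t(S, z) = -6 + S*z
(t(M(7, -1), (6 - 3)²) - 1*1618) - 1*29495 = ((-6 - 4*(6 - 3)²) - 1*1618) - 1*29495 = ((-6 - 4*3²) - 1618) - 29495 = ((-6 - 4*9) - 1618) - 29495 = ((-6 - 36) - 1618) - 29495 = (-42 - 1618) - 29495 = -1660 - 29495 = -31155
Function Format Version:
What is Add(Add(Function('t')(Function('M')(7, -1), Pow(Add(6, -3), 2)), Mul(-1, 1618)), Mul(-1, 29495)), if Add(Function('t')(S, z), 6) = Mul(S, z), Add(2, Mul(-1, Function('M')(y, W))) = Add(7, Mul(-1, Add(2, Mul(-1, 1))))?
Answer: -31155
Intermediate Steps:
Function('M')(y, W) = -4 (Function('M')(y, W) = Add(2, Mul(-1, Add(7, Mul(-1, Add(2, Mul(-1, 1)))))) = Add(2, Mul(-1, Add(7, Mul(-1, Add(2, -1))))) = Add(2, Mul(-1, Add(7, Mul(-1, 1)))) = Add(2, Mul(-1, Add(7, -1))) = Add(2, Mul(-1, 6)) = Add(2, -6) = -4)
Function('t')(S, z) = Add(-6, Mul(S, z))
Add(Add(Function('t')(Function('M')(7, -1), Pow(Add(6, -3), 2)), Mul(-1, 1618)), Mul(-1, 29495)) = Add(Add(Add(-6, Mul(-4, Pow(Add(6, -3), 2))), Mul(-1, 1618)), Mul(-1, 29495)) = Add(Add(Add(-6, Mul(-4, Pow(3, 2))), -1618), -29495) = Add(Add(Add(-6, Mul(-4, 9)), -1618), -29495) = Add(Add(Add(-6, -36), -1618), -29495) = Add(Add(-42, -1618), -29495) = Add(-1660, -29495) = -31155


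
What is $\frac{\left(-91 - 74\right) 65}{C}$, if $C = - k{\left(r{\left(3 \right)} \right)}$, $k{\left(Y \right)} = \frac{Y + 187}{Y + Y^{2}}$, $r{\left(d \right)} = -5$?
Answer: $\frac{8250}{7} \approx 1178.6$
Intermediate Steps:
$k{\left(Y \right)} = \frac{187 + Y}{Y + Y^{2}}$
$C = - \frac{91}{10}$ ($C = - \frac{187 - 5}{\left(-5\right) \left(1 - 5\right)} = - \frac{\left(-1\right) 182}{5 \left(-4\right)} = - \frac{\left(-1\right) \left(-1\right) 182}{5 \cdot 4} = \left(-1\right) \frac{91}{10} = - \frac{91}{10} \approx -9.1$)
$\frac{\left(-91 - 74\right) 65}{C} = \frac{\left(-91 - 74\right) 65}{- \frac{91}{10}} = \left(-165\right) 65 \left(- \frac{10}{91}\right) = \left(-10725\right) \left(- \frac{10}{91}\right) = \frac{8250}{7}$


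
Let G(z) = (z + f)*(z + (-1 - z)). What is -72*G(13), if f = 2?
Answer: 1080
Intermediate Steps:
G(z) = -2 - z (G(z) = (z + 2)*(z + (-1 - z)) = (2 + z)*(-1) = -2 - z)
-72*G(13) = -72*(-2 - 1*13) = -72*(-2 - 13) = -72*(-15) = 1080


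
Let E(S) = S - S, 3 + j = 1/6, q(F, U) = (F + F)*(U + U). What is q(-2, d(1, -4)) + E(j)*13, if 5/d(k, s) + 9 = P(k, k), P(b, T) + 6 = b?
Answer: 20/7 ≈ 2.8571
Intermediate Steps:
P(b, T) = -6 + b
d(k, s) = 5/(-15 + k) (d(k, s) = 5/(-9 + (-6 + k)) = 5/(-15 + k))
q(F, U) = 4*F*U (q(F, U) = (2*F)*(2*U) = 4*F*U)
j = -17/6 (j = -3 + 1/6 = -3 + 1*(⅙) = -3 + ⅙ = -17/6 ≈ -2.8333)
E(S) = 0
q(-2, d(1, -4)) + E(j)*13 = 4*(-2)*(5/(-15 + 1)) + 0*13 = 4*(-2)*(5/(-14)) + 0 = 4*(-2)*(5*(-1/14)) + 0 = 4*(-2)*(-5/14) + 0 = 20/7 + 0 = 20/7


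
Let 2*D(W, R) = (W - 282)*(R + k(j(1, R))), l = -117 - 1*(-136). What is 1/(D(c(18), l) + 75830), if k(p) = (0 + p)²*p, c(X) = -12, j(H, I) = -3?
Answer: 1/77006 ≈ 1.2986e-5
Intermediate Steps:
l = 19 (l = -117 + 136 = 19)
k(p) = p³ (k(p) = p²*p = p³)
D(W, R) = (-282 + W)*(-27 + R)/2 (D(W, R) = ((W - 282)*(R + (-3)³))/2 = ((-282 + W)*(R - 27))/2 = ((-282 + W)*(-27 + R))/2 = (-282 + W)*(-27 + R)/2)
1/(D(c(18), l) + 75830) = 1/((3807 - 141*19 - 27/2*(-12) + (½)*19*(-12)) + 75830) = 1/((3807 - 2679 + 162 - 114) + 75830) = 1/(1176 + 75830) = 1/77006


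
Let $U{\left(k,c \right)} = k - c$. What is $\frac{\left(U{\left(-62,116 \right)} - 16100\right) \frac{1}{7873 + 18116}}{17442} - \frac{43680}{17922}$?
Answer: $- \frac{550012271171}{225667918701} \approx -2.4373$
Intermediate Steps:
$\frac{\left(U{\left(-62,116 \right)} - 16100\right) \frac{1}{7873 + 18116}}{17442} - \frac{43680}{17922} = \frac{\left(\left(-62 - 116\right) - 16100\right) \frac{1}{7873 + 18116}}{17442} - \frac{43680}{17922} = \frac{\left(-62 - 116\right) - 16100}{25989} \cdot \frac{1}{17442} - \frac{7280}{2987} = \left(-178 - 16100\right) \frac{1}{25989} \cdot \frac{1}{17442} - \frac{7280}{2987} = \left(-16278\right) \frac{1}{25989} \cdot \frac{1}{17442} - \frac{7280}{2987} = \left(- \frac{5426}{8663}\right) \frac{1}{17442} - \frac{7280}{2987} = - \frac{2713}{75550023} - \frac{7280}{2987} = - \frac{550012271171}{225667918701}$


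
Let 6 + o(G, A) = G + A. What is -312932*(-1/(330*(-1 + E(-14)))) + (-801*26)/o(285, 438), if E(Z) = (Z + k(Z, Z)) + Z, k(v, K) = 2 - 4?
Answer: -72903704/1222485 ≈ -59.636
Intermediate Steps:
k(v, K) = -2
o(G, A) = -6 + A + G (o(G, A) = -6 + (G + A) = -6 + (A + G) = -6 + A + G)
E(Z) = -2 + 2*Z (E(Z) = (Z - 2) + Z = (-2 + Z) + Z = -2 + 2*Z)
-312932*(-1/(330*(-1 + E(-14)))) + (-801*26)/o(285, 438) = -312932*(-1/(330*(-1 + (-2 + 2*(-14))))) + (-801*26)/(-6 + 438 + 285) = -312932*(-1/(330*(-1 + (-2 - 28)))) - 20826/717 = -312932*(-1/(330*(-1 - 30))) - 20826*1/717 = -312932/((-330*(-31))) - 6942/239 = -312932/10230 - 6942/239 = -312932*1/10230 - 6942/239 = -156466/5115 - 6942/239 = -72903704/1222485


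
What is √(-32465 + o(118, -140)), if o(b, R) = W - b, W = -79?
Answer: I*√32662 ≈ 180.73*I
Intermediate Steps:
o(b, R) = -79 - b
√(-32465 + o(118, -140)) = √(-32465 + (-79 - 1*118)) = √(-32465 + (-79 - 118)) = √(-32465 - 197) = √(-32662) = I*√32662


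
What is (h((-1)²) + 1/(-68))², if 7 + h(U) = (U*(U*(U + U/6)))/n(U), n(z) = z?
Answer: 1423249/41616 ≈ 34.200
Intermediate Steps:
h(U) = -7 + 7*U²/6 (h(U) = -7 + (U*(U*(U + U/6)))/U = -7 + (U*(U*(7*U/6)))/U = -7 + (U*(7*U²/6))/U = -7 + (7*U³/6)/U = -7 + 7*U²/6)
(h((-1)²) + 1/(-68))² = ((-7 + 7*((-1)²)²/6) + 1/(-68))² = ((-7 + (7/6)*1²) - 1/68)² = ((-7 + (7/6)*1) - 1/68)² = ((-7 + 7/6) - 1/68)² = (-35/6 - 1/68)² = (-1193/204)² = 1423249/41616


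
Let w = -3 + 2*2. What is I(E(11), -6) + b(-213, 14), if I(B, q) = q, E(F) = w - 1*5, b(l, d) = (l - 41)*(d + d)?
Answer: -7118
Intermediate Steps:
w = 1 (w = -3 + 4 = 1)
b(l, d) = 2*d*(-41 + l) (b(l, d) = (-41 + l)*(2*d) = 2*d*(-41 + l))
E(F) = -4 (E(F) = 1 - 1*5 = 1 - 5 = -4)
I(E(11), -6) + b(-213, 14) = -6 + 2*14*(-41 - 213) = -6 + 2*14*(-254) = -6 - 7112 = -7118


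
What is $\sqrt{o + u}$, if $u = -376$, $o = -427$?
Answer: $i \sqrt{803} \approx 28.337 i$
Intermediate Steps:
$\sqrt{o + u} = \sqrt{-427 - 376} = \sqrt{-803} = i \sqrt{803}$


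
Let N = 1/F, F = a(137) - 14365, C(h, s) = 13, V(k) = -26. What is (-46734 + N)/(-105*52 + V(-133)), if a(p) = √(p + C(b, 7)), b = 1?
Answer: 1928740924283/226410593890 + √6/226410593890 ≈ 8.5188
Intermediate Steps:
a(p) = √(13 + p) (a(p) = √(p + 13) = √(13 + p))
F = -14365 + 5*√6 (F = √(13 + 137) - 14365 = √150 - 14365 = 5*√6 - 14365 = -14365 + 5*√6 ≈ -14353.)
N = 1/(-14365 + 5*√6) ≈ -6.9673e-5
(-46734 + N)/(-105*52 + V(-133)) = (-46734 + (-2873/41270615 - √6/41270615))/(-105*52 - 26) = (-1928740924283/41270615 - √6/41270615)/(-5460 - 26) = (-1928740924283/41270615 - √6/41270615)/(-5486) = (-1928740924283/41270615 - √6/41270615)*(-1/5486) = 1928740924283/226410593890 + √6/226410593890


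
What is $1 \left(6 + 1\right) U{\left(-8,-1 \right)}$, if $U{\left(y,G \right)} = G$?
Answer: $-7$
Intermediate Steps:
$1 \left(6 + 1\right) U{\left(-8,-1 \right)} = 1 \left(6 + 1\right) \left(-1\right) = 1 \cdot 7 \left(-1\right) = 7 \left(-1\right) = -7$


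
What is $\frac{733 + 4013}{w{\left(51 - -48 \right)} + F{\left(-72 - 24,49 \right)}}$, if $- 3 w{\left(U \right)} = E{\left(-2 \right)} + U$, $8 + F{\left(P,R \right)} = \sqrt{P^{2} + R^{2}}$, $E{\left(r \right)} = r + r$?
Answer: $\frac{847161}{45196} + \frac{21357 \sqrt{11617}}{45196} \approx 69.676$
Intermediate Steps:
$E{\left(r \right)} = 2 r$
$F{\left(P,R \right)} = -8 + \sqrt{P^{2} + R^{2}}$
$w{\left(U \right)} = \frac{4}{3} - \frac{U}{3}$ ($w{\left(U \right)} = - \frac{2 \left(-2\right) + U}{3} = - \frac{-4 + U}{3} = \frac{4}{3} - \frac{U}{3}$)
$\frac{733 + 4013}{w{\left(51 - -48 \right)} + F{\left(-72 - 24,49 \right)}} = \frac{733 + 4013}{\left(\frac{4}{3} - \frac{51 - -48}{3}\right) - \left(8 - \sqrt{\left(-72 - 24\right)^{2} + 49^{2}}\right)} = \frac{4746}{\left(\frac{4}{3} - \frac{51 + 48}{3}\right) - \left(8 - \sqrt{\left(-72 - 24\right)^{2} + 2401}\right)} = \frac{4746}{\left(\frac{4}{3} - 33\right) - \left(8 - \sqrt{\left(-96\right)^{2} + 2401}\right)} = \frac{4746}{\left(\frac{4}{3} - 33\right) - \left(8 - \sqrt{9216 + 2401}\right)} = \frac{4746}{- \frac{95}{3} - \left(8 - \sqrt{11617}\right)} = \frac{4746}{- \frac{119}{3} + \sqrt{11617}}$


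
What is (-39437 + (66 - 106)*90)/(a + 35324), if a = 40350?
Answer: -43037/75674 ≈ -0.56872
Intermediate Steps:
(-39437 + (66 - 106)*90)/(a + 35324) = (-39437 + (66 - 106)*90)/(40350 + 35324) = (-39437 - 40*90)/75674 = (-39437 - 3600)*(1/75674) = -43037*1/75674 = -43037/75674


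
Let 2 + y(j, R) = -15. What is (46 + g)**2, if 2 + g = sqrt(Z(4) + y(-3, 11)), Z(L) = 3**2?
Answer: 1928 + 176*I*sqrt(2) ≈ 1928.0 + 248.9*I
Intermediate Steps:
y(j, R) = -17 (y(j, R) = -2 - 15 = -17)
Z(L) = 9
g = -2 + 2*I*sqrt(2) (g = -2 + sqrt(9 - 17) = -2 + sqrt(-8) = -2 + 2*I*sqrt(2) ≈ -2.0 + 2.8284*I)
(46 + g)**2 = (46 + (-2 + 2*I*sqrt(2)))**2 = (44 + 2*I*sqrt(2))**2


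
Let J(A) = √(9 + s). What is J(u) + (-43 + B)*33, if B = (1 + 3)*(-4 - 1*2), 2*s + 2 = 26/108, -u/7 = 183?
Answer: -2211 + √2631/18 ≈ -2208.1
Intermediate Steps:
u = -1281 (u = -7*183 = -1281)
s = -95/108 (s = -1 + (26/108)/2 = -1 + (26*(1/108))/2 = -1 + (½)*(13/54) = -1 + 13/108 = -95/108 ≈ -0.87963)
B = -24 (B = 4*(-4 - 2) = 4*(-6) = -24)
J(A) = √2631/18 (J(A) = √(9 - 95/108) = √(877/108) = √2631/18)
J(u) + (-43 + B)*33 = √2631/18 + (-43 - 24)*33 = √2631/18 - 67*33 = √2631/18 - 2211 = -2211 + √2631/18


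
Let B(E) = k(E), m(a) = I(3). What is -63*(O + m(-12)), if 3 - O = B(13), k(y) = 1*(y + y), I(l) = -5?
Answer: 1764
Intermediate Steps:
k(y) = 2*y (k(y) = 1*(2*y) = 2*y)
m(a) = -5
B(E) = 2*E
O = -23 (O = 3 - 2*13 = 3 - 1*26 = 3 - 26 = -23)
-63*(O + m(-12)) = -63*(-23 - 5) = -63*(-28) = 1764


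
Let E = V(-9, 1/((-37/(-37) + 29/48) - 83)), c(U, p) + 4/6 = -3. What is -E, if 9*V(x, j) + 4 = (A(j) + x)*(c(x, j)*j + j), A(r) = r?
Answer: 65565604/137381841 ≈ 0.47725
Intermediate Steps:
c(U, p) = -11/3 (c(U, p) = -⅔ - 3 = -11/3)
V(x, j) = -4/9 - 8*j*(j + x)/27 (V(x, j) = -4/9 + ((j + x)*(-11*j/3 + j))/9 = -4/9 + ((j + x)*(-8*j/3))/9 = -4/9 + (-8*j*(j + x)/3)/9 = -4/9 - 8*j*(j + x)/27)
E = -65565604/137381841 (E = -4/9 - 8/(27*((-37/(-37) + 29/48) - 83)²) - 8/27*(-9)/((-37/(-37) + 29/48) - 83) = -4/9 - 8/(27*((-37*(-1/37) + 29*(1/48)) - 83)²) - 8/27*(-9)/((-37*(-1/37) + 29*(1/48)) - 83) = -4/9 - 8/(27*((1 + 29/48) - 83)²) - 8/27*(-9)/((1 + 29/48) - 83) = -4/9 - 8/(27*(77/48 - 83)²) - 8/27*(-9)/(77/48 - 83) = -4/9 - 8*(1/(-3907/48))²/27 - 8/27*(-9)/(-3907/48) = -4/9 - 8*(-48/3907)²/27 - 8/27*(-48/3907)*(-9) = -4/9 - 8/27*2304/15264649 - 128/3907 = -4/9 - 2048/45793947 - 128/3907 = -65565604/137381841 ≈ -0.47725)
-E = -1*(-65565604/137381841) = 65565604/137381841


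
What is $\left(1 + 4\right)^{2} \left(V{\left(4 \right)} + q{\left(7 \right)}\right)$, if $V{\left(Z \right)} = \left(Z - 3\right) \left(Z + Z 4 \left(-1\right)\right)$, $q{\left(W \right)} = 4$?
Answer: $-200$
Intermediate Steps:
$V{\left(Z \right)} = - 3 Z \left(-3 + Z\right)$ ($V{\left(Z \right)} = \left(-3 + Z\right) \left(Z + 4 Z \left(-1\right)\right) = \left(-3 + Z\right) \left(Z - 4 Z\right) = \left(-3 + Z\right) \left(- 3 Z\right) = - 3 Z \left(-3 + Z\right)$)
$\left(1 + 4\right)^{2} \left(V{\left(4 \right)} + q{\left(7 \right)}\right) = \left(1 + 4\right)^{2} \left(3 \cdot 4 \left(3 - 4\right) + 4\right) = 5^{2} \left(3 \cdot 4 \left(3 - 4\right) + 4\right) = 25 \left(3 \cdot 4 \left(-1\right) + 4\right) = 25 \left(-12 + 4\right) = 25 \left(-8\right) = -200$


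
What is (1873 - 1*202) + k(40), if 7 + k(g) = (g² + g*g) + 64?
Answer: 4928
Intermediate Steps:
k(g) = 57 + 2*g² (k(g) = -7 + ((g² + g*g) + 64) = -7 + ((g² + g²) + 64) = -7 + (2*g² + 64) = -7 + (64 + 2*g²) = 57 + 2*g²)
(1873 - 1*202) + k(40) = (1873 - 1*202) + (57 + 2*40²) = (1873 - 202) + (57 + 2*1600) = 1671 + (57 + 3200) = 1671 + 3257 = 4928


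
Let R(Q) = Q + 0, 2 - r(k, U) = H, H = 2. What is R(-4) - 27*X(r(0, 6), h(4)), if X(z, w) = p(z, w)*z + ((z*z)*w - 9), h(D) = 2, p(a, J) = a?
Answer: 239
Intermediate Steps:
r(k, U) = 0 (r(k, U) = 2 - 1*2 = 2 - 2 = 0)
X(z, w) = -9 + z**2 + w*z**2 (X(z, w) = z*z + ((z*z)*w - 9) = z**2 + (z**2*w - 9) = z**2 + (w*z**2 - 9) = z**2 + (-9 + w*z**2) = -9 + z**2 + w*z**2)
R(Q) = Q
R(-4) - 27*X(r(0, 6), h(4)) = -4 - 27*(-9 + 0**2 + 2*0**2) = -4 - 27*(-9 + 0 + 2*0) = -4 - 27*(-9 + 0 + 0) = -4 - 27*(-9) = -4 + 243 = 239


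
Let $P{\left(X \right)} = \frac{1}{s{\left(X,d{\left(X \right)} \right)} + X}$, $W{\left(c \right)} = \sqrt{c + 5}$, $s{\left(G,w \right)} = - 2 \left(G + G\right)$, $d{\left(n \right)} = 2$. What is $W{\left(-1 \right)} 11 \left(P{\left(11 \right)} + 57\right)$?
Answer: $\frac{3760}{3} \approx 1253.3$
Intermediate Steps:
$s{\left(G,w \right)} = - 4 G$ ($s{\left(G,w \right)} = - 2 \cdot 2 G = - 4 G$)
$W{\left(c \right)} = \sqrt{5 + c}$
$P{\left(X \right)} = - \frac{1}{3 X}$ ($P{\left(X \right)} = \frac{1}{- 4 X + X} = \frac{1}{\left(-3\right) X} = - \frac{1}{3 X}$)
$W{\left(-1 \right)} 11 \left(P{\left(11 \right)} + 57\right) = \sqrt{5 - 1} \cdot 11 \left(- \frac{1}{3 \cdot 11} + 57\right) = \sqrt{4} \cdot 11 \left(\left(- \frac{1}{3}\right) \frac{1}{11} + 57\right) = 2 \cdot 11 \left(- \frac{1}{33} + 57\right) = 22 \cdot \frac{1880}{33} = \frac{3760}{3}$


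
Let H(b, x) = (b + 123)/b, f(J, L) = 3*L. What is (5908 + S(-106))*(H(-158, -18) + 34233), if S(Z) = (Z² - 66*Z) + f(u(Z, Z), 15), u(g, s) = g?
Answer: 130813013065/158 ≈ 8.2793e+8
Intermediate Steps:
S(Z) = 45 + Z² - 66*Z (S(Z) = (Z² - 66*Z) + 3*15 = (Z² - 66*Z) + 45 = 45 + Z² - 66*Z)
H(b, x) = (123 + b)/b
(5908 + S(-106))*(H(-158, -18) + 34233) = (5908 + (45 + (-106)² - 66*(-106)))*((123 - 158)/(-158) + 34233) = (5908 + (45 + 11236 + 6996))*(-1/158*(-35) + 34233) = (5908 + 18277)*(35/158 + 34233) = 24185*(5408849/158) = 130813013065/158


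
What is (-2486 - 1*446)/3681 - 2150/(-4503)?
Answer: -1762882/5525181 ≈ -0.31906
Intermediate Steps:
(-2486 - 1*446)/3681 - 2150/(-4503) = (-2486 - 446)*(1/3681) - 2150*(-1/4503) = -2932*1/3681 + 2150/4503 = -2932/3681 + 2150/4503 = -1762882/5525181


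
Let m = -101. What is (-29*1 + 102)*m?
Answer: -7373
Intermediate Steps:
(-29*1 + 102)*m = (-29*1 + 102)*(-101) = (-29 + 102)*(-101) = 73*(-101) = -7373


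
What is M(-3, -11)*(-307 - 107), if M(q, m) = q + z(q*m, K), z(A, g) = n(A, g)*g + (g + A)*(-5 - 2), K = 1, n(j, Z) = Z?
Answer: 99360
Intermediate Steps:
z(A, g) = g**2 - 7*A - 7*g (z(A, g) = g*g + (g + A)*(-5 - 2) = g**2 + (A + g)*(-7) = g**2 + (-7*A - 7*g) = g**2 - 7*A - 7*g)
M(q, m) = -6 + q - 7*m*q (M(q, m) = q + (1**2 - 7*q*m - 7*1) = q + (1 - 7*m*q - 7) = q + (-6 - 7*m*q) = -6 + q - 7*m*q)
M(-3, -11)*(-307 - 107) = (-6 - 3 - 7*(-11)*(-3))*(-307 - 107) = (-6 - 3 - 231)*(-414) = -240*(-414) = 99360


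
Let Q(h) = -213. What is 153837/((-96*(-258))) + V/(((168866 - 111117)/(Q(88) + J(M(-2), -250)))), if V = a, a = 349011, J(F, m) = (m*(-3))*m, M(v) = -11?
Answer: -4192866762053/3695936 ≈ -1.1345e+6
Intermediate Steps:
J(F, m) = -3*m² (J(F, m) = (-3*m)*m = -3*m²)
V = 349011
153837/((-96*(-258))) + V/(((168866 - 111117)/(Q(88) + J(M(-2), -250)))) = 153837/((-96*(-258))) + 349011/(((168866 - 111117)/(-213 - 3*(-250)²))) = 153837/24768 + 349011/((57749/(-213 - 3*62500))) = 153837*(1/24768) + 349011/((57749/(-213 - 187500))) = 17093/2752 + 349011/((57749/(-187713))) = 17093/2752 + 349011/((57749*(-1/187713))) = 17093/2752 + 349011/(-57749/187713) = 17093/2752 + 349011*(-187713/57749) = 17093/2752 - 65513901843/57749 = -4192866762053/3695936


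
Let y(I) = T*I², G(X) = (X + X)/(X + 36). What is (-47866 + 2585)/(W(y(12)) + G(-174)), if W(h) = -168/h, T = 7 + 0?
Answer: -6248778/325 ≈ -19227.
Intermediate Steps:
T = 7
G(X) = 2*X/(36 + X) (G(X) = (2*X)/(36 + X) = 2*X/(36 + X))
y(I) = 7*I²
(-47866 + 2585)/(W(y(12)) + G(-174)) = (-47866 + 2585)/(-168/(7*12²) + 2*(-174)/(36 - 174)) = -45281/(-168/(7*144) + 2*(-174)/(-138)) = -45281/(-168/1008 + 2*(-174)*(-1/138)) = -45281/(-168*1/1008 + 58/23) = -45281/(-⅙ + 58/23) = -45281/325/138 = -45281*138/325 = -6248778/325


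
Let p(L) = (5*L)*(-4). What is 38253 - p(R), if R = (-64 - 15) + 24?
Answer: 37153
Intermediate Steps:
R = -55 (R = -79 + 24 = -55)
p(L) = -20*L
38253 - p(R) = 38253 - (-20)*(-55) = 38253 - 1*1100 = 38253 - 1100 = 37153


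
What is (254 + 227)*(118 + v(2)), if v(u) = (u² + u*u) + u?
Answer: 61568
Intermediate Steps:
v(u) = u + 2*u² (v(u) = (u² + u²) + u = 2*u² + u = u + 2*u²)
(254 + 227)*(118 + v(2)) = (254 + 227)*(118 + 2*(1 + 2*2)) = 481*(118 + 2*(1 + 4)) = 481*(118 + 2*5) = 481*(118 + 10) = 481*128 = 61568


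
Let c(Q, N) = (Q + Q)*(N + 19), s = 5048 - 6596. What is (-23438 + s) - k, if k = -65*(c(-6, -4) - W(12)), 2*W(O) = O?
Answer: -37076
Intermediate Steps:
s = -1548
W(O) = O/2
c(Q, N) = 2*Q*(19 + N) (c(Q, N) = (2*Q)*(19 + N) = 2*Q*(19 + N))
k = 12090 (k = -65*(2*(-6)*(19 - 4) - 12/2) = -65*(2*(-6)*15 - 1*6) = -65*(-180 - 6) = -65*(-186) = 12090)
(-23438 + s) - k = (-23438 - 1548) - 1*12090 = -24986 - 12090 = -37076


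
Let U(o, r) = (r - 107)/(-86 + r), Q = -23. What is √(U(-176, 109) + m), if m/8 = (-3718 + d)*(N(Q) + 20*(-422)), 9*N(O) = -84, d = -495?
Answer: √1355820110718/69 ≈ 16875.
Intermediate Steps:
N(O) = -28/3 (N(O) = (⅑)*(-84) = -28/3)
U(o, r) = (-107 + r)/(-86 + r)
m = 854328992/3 (m = 8*((-3718 - 495)*(-28/3 + 20*(-422))) = 8*(-4213*(-28/3 - 8440)) = 8*(-4213*(-25348/3)) = 8*(106791124/3) = 854328992/3 ≈ 2.8478e+8)
√(U(-176, 109) + m) = √((-107 + 109)/(-86 + 109) + 854328992/3) = √(2/23 + 854328992/3) = √(19649566822/69) = √1355820110718/69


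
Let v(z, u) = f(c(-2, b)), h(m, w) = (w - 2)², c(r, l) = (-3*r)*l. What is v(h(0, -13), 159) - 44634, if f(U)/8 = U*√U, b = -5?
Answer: -44634 - 240*I*√30 ≈ -44634.0 - 1314.5*I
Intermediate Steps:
c(r, l) = -3*l*r
f(U) = 8*U^(3/2) (f(U) = 8*(U*√U) = 8*U^(3/2))
h(m, w) = (-2 + w)²
v(z, u) = -240*I*√30 (v(z, u) = 8*(-3*(-5)*(-2))^(3/2) = 8*(-30)^(3/2) = 8*(-30*I*√30) = -240*I*√30)
v(h(0, -13), 159) - 44634 = -240*I*√30 - 44634 = -44634 - 240*I*√30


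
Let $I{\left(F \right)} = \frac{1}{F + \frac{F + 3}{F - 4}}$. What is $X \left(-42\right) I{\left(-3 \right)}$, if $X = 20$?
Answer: $280$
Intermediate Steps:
$I{\left(F \right)} = \frac{1}{F + \frac{3 + F}{-4 + F}}$
$X \left(-42\right) I{\left(-3 \right)} = 20 \left(-42\right) \frac{-4 - 3}{3 + \left(-3\right)^{2} - -9} = - 840 \frac{1}{3 + 9 + 9} \left(-7\right) = - 840 \cdot \frac{1}{21} \left(-7\right) = \left(-840\right) \left(- \frac{1}{3}\right) = 280$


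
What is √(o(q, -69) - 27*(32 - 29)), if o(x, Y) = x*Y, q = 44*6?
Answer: 3*I*√2033 ≈ 135.27*I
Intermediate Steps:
q = 264
o(x, Y) = Y*x
√(o(q, -69) - 27*(32 - 29)) = √(-69*264 - 27*(32 - 29)) = √(-18216 - 27*3) = √(-18216 - 81) = √(-18297) = 3*I*√2033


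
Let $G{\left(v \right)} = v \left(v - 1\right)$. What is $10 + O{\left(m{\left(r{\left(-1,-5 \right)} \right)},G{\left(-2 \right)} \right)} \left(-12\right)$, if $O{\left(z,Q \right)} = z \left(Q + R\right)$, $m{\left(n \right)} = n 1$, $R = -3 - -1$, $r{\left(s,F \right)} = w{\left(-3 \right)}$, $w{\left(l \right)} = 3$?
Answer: $-134$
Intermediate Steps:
$r{\left(s,F \right)} = 3$
$R = -2$ ($R = -3 + 1 = -2$)
$m{\left(n \right)} = n$
$G{\left(v \right)} = v \left(-1 + v\right)$
$O{\left(z,Q \right)} = z \left(-2 + Q\right)$ ($O{\left(z,Q \right)} = z \left(Q - 2\right) = z \left(-2 + Q\right)$)
$10 + O{\left(m{\left(r{\left(-1,-5 \right)} \right)},G{\left(-2 \right)} \right)} \left(-12\right) = 10 + 3 \left(-2 - 2 \left(-1 - 2\right)\right) \left(-12\right) = 10 + 3 \left(-2 - -6\right) \left(-12\right) = 10 + 3 \left(-2 + 6\right) \left(-12\right) = 10 + 3 \cdot 4 \left(-12\right) = 10 + 12 \left(-12\right) = 10 - 144 = -134$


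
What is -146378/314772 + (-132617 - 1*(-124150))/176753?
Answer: -14268962579/27818447658 ≈ -0.51293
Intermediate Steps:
-146378/314772 + (-132617 - 1*(-124150))/176753 = -146378*1/314772 + (-132617 + 124150)*(1/176753) = -73189/157386 - 8467*1/176753 = -73189/157386 - 8467/176753 = -14268962579/27818447658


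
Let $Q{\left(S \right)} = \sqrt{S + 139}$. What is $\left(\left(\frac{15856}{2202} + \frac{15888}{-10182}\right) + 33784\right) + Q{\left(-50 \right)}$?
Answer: $\frac{63132462616}{1868397} + \sqrt{89} \approx 33799.0$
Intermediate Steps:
$Q{\left(S \right)} = \sqrt{139 + S}$
$\left(\left(\frac{15856}{2202} + \frac{15888}{-10182}\right) + 33784\right) + Q{\left(-50 \right)} = \left(\left(\frac{15856}{2202} + \frac{15888}{-10182}\right) + 33784\right) + \sqrt{139 - 50} = \left(\left(15856 \cdot \frac{1}{2202} + 15888 \left(- \frac{1}{10182}\right)\right) + 33784\right) + \sqrt{89} = \left(\left(\frac{7928}{1101} - \frac{2648}{1697}\right) + 33784\right) + \sqrt{89} = \left(\frac{10538368}{1868397} + 33784\right) + \sqrt{89} = \frac{63132462616}{1868397} + \sqrt{89}$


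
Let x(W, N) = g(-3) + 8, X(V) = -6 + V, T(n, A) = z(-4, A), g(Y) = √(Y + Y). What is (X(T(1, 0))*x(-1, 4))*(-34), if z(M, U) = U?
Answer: 1632 + 204*I*√6 ≈ 1632.0 + 499.7*I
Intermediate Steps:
g(Y) = √2*√Y (g(Y) = √(2*Y) = √2*√Y)
T(n, A) = A
x(W, N) = 8 + I*√6 (x(W, N) = √2*√(-3) + 8 = √2*(I*√3) + 8 = I*√6 + 8 = 8 + I*√6)
(X(T(1, 0))*x(-1, 4))*(-34) = ((-6 + 0)*(8 + I*√6))*(-34) = -6*(8 + I*√6)*(-34) = (-48 - 6*I*√6)*(-34) = 1632 + 204*I*√6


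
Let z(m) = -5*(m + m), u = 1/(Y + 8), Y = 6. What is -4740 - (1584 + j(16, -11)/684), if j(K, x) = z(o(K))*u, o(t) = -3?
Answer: -10093109/1596 ≈ -6324.0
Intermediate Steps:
u = 1/14 (u = 1/(6 + 8) = 1/14 ≈ 0.071429)
z(m) = -10*m
j(K, x) = 15/7 (j(K, x) = -10*(-3)*(1/14) = 30*(1/14) = 15/7)
-4740 - (1584 + j(16, -11)/684) = -4740 - (1584 + (15/7)/684) = -4740 - (1584 + (15/7)*(1/684)) = -4740 - (1584 + 5/1596) = -4740 - 1*2528069/1596 = -4740 - 2528069/1596 = -10093109/1596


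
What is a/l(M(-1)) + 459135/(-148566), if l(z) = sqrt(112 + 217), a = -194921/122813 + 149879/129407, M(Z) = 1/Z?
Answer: -153045/49522 - 6817052220*sqrt(329)/5228751562139 ≈ -3.1141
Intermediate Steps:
a = -6817052220/15892861891 (a = -194921*1/122813 + 149879*(1/129407) = -194921/122813 + 149879/129407 = -6817052220/15892861891 ≈ -0.42894)
l(z) = sqrt(329)
a/l(M(-1)) + 459135/(-148566) = -6817052220*sqrt(329)/329/15892861891 + 459135/(-148566) = -6817052220*sqrt(329)/5228751562139 + 459135*(-1/148566) = -6817052220*sqrt(329)/5228751562139 - 153045/49522 = -153045/49522 - 6817052220*sqrt(329)/5228751562139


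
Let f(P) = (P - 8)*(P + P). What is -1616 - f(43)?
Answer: -4626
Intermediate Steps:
f(P) = 2*P*(-8 + P) (f(P) = (-8 + P)*(2*P) = 2*P*(-8 + P))
-1616 - f(43) = -1616 - 2*43*(-8 + 43) = -1616 - 2*43*35 = -1616 - 1*3010 = -1616 - 3010 = -4626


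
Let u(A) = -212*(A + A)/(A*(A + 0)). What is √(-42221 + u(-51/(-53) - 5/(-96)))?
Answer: I*√1135729107773/5161 ≈ 206.49*I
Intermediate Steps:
u(A) = -424/A (u(A) = -212*2/A = -424/A)
√(-42221 + u(-51/(-53) - 5/(-96))) = √(-42221 - 424/(-51/(-53) - 5/(-96))) = √(-42221 - 424/(-51*(-1/53) - 5*(-1/96))) = √(-42221 - 424/(51/53 + 5/96)) = √(-42221 - 424/5161/5088) = √(-42221 - 424*5088/5161) = √(-42221 - 2157312/5161) = √(-220059893/5161) = I*√1135729107773/5161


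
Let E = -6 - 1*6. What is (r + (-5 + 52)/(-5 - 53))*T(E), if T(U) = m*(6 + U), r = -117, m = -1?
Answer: -20499/29 ≈ -706.86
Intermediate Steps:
E = -12 (E = -6 - 6 = -12)
T(U) = -6 - U (T(U) = -(6 + U) = -6 - U)
(r + (-5 + 52)/(-5 - 53))*T(E) = (-117 + (-5 + 52)/(-5 - 53))*(-6 - 1*(-12)) = (-117 + 47/(-58))*(-6 + 12) = (-117 + 47*(-1/58))*6 = (-117 - 47/58)*6 = -6833/58*6 = -20499/29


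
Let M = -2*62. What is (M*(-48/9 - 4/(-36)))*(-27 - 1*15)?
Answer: -81592/3 ≈ -27197.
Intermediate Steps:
M = -124
(M*(-48/9 - 4/(-36)))*(-27 - 1*15) = (-124*(-48/9 - 4/(-36)))*(-27 - 1*15) = (-124*(-48*1/9 - 4*(-1/36)))*(-27 - 15) = -124*(-16/3 + 1/9)*(-42) = -124*(-47/9)*(-42) = (5828/9)*(-42) = -81592/3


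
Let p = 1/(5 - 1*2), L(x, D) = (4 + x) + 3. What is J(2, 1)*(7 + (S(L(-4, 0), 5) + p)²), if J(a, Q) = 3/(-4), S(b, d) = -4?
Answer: -46/3 ≈ -15.333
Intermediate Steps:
L(x, D) = 7 + x
p = ⅓ (p = 1/(5 - 2) = 1/3 = ⅓ ≈ 0.33333)
J(a, Q) = -¾ (J(a, Q) = 3*(-¼) = -¾)
J(2, 1)*(7 + (S(L(-4, 0), 5) + p)²) = -3*(7 + (-4 + ⅓)²)/4 = -3*(7 + (-11/3)²)/4 = -3*(7 + 121/9)/4 = -¾*184/9 = -46/3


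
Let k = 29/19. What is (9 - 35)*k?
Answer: -754/19 ≈ -39.684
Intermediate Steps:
k = 29/19 (k = 29*(1/19) = 29/19 ≈ 1.5263)
(9 - 35)*k = (9 - 35)*(29/19) = -26*29/19 = -754/19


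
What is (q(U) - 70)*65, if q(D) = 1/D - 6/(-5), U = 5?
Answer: -4459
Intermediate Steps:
q(D) = 6/5 + 1/D (q(D) = 1/D - 6*(-1/5) = 1/D + 6/5 = 6/5 + 1/D)
(q(U) - 70)*65 = ((6/5 + 1/5) - 70)*65 = (7/5 - 70)*65 = -343/5*65 = -4459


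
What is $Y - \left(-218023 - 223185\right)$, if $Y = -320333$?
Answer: $120875$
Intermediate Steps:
$Y - \left(-218023 - 223185\right) = -320333 - \left(-218023 - 223185\right) = -320333 - -441208 = -320333 + 441208 = 120875$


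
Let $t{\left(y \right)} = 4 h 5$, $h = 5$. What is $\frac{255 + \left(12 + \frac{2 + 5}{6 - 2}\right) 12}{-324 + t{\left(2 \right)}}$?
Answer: $- \frac{15}{8} \approx -1.875$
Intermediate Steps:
$t{\left(y \right)} = 100$ ($t{\left(y \right)} = 4 \cdot 5 \cdot 5 = 20 \cdot 5 = 100$)
$\frac{255 + \left(12 + \frac{2 + 5}{6 - 2}\right) 12}{-324 + t{\left(2 \right)}} = \frac{255 + \left(12 + \frac{2 + 5}{6 - 2}\right) 12}{-324 + 100} = \frac{255 + \left(12 + \frac{7}{4}\right) 12}{-224} = \left(255 + \left(12 + 7 \cdot \frac{1}{4}\right) 12\right) \left(- \frac{1}{224}\right) = \left(255 + \left(12 + \frac{7}{4}\right) 12\right) \left(- \frac{1}{224}\right) = \left(255 + \frac{55}{4} \cdot 12\right) \left(- \frac{1}{224}\right) = \left(255 + 165\right) \left(- \frac{1}{224}\right) = 420 \left(- \frac{1}{224}\right) = - \frac{15}{8}$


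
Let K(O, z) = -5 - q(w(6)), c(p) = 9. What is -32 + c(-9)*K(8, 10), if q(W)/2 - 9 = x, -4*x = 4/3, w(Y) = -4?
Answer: -233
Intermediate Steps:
x = -⅓ (x = -1/3 = -¼*4/3 = -⅓ ≈ -0.33333)
q(W) = 52/3 (q(W) = 18 + 2*(-⅓) = 18 - ⅔ = 52/3)
K(O, z) = -67/3 (K(O, z) = -5 - 1*52/3 = -5 - 52/3 = -67/3)
-32 + c(-9)*K(8, 10) = -32 + 9*(-67/3) = -32 - 201 = -233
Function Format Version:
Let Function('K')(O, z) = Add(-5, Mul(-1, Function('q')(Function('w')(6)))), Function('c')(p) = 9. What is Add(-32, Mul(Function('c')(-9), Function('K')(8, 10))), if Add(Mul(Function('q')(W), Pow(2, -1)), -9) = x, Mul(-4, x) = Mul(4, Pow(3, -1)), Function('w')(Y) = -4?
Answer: -233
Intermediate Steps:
x = Rational(-1, 3) (x = Mul(Rational(-1, 4), Mul(4, Pow(3, -1))) = Mul(Rational(-1, 4), Mul(4, Rational(1, 3))) = Mul(Rational(-1, 4), Rational(4, 3)) = Rational(-1, 3) ≈ -0.33333)
Function('q')(W) = Rational(52, 3) (Function('q')(W) = Add(18, Mul(2, Rational(-1, 3))) = Add(18, Rational(-2, 3)) = Rational(52, 3))
Function('K')(O, z) = Rational(-67, 3) (Function('K')(O, z) = Add(-5, Mul(-1, Rational(52, 3))) = Add(-5, Rational(-52, 3)) = Rational(-67, 3))
Add(-32, Mul(Function('c')(-9), Function('K')(8, 10))) = Add(-32, Mul(9, Rational(-67, 3))) = Add(-32, -201) = -233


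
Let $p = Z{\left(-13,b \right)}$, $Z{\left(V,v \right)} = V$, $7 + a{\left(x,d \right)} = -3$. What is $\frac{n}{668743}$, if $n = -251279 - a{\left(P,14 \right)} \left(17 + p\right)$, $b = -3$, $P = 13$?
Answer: $- \frac{251239}{668743} \approx -0.37569$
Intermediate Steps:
$a{\left(x,d \right)} = -10$ ($a{\left(x,d \right)} = -7 - 3 = -10$)
$p = -13$
$n = -251239$ ($n = -251279 - - 10 \left(17 - 13\right) = -251279 - \left(-10\right) 4 = -251279 - -40 = -251279 + 40 = -251239$)
$\frac{n}{668743} = - \frac{251239}{668743}$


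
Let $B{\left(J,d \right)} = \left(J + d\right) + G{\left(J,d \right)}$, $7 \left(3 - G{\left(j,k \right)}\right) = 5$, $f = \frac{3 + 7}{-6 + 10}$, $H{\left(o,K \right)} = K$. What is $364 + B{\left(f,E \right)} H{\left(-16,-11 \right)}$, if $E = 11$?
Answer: $\frac{2665}{14} \approx 190.36$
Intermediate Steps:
$f = \frac{5}{2}$ ($f = \frac{10}{4} = 10 \cdot \frac{1}{4} = \frac{5}{2} \approx 2.5$)
$G{\left(j,k \right)} = \frac{16}{7}$ ($G{\left(j,k \right)} = 3 - \frac{5}{7} = \frac{16}{7}$)
$B{\left(J,d \right)} = \frac{16}{7} + J + d$ ($B{\left(J,d \right)} = \left(J + d\right) + \frac{16}{7} = \frac{16}{7} + J + d$)
$364 + B{\left(f,E \right)} H{\left(-16,-11 \right)} = 364 + \left(\frac{16}{7} + \frac{5}{2} + 11\right) \left(-11\right) = 364 + \frac{221}{14} \left(-11\right) = 364 - \frac{2431}{14} = \frac{2665}{14}$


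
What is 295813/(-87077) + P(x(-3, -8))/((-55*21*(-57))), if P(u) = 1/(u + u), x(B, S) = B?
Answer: -6149956853/1810330830 ≈ -3.3971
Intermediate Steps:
P(u) = 1/(2*u)
295813/(-87077) + P(x(-3, -8))/((-55*21*(-57))) = 295813/(-87077) + ((½)/(-3))/((-55*21*(-57))) = 295813*(-1/87077) + ((½)*(-⅓))/((-1155*(-57))) = -295813/87077 - ⅙/65835 = -295813/87077 - ⅙*1/65835 = -295813/87077 - 1/395010 = -6149956853/1810330830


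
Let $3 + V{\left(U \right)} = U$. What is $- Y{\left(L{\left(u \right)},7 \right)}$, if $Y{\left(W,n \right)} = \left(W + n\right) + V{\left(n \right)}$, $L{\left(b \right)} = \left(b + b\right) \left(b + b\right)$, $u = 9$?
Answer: $-335$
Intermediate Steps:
$V{\left(U \right)} = -3 + U$
$L{\left(b \right)} = 4 b^{2}$ ($L{\left(b \right)} = 2 b 2 b = 4 b^{2}$)
$Y{\left(W,n \right)} = -3 + W + 2 n$ ($Y{\left(W,n \right)} = \left(W + n\right) + \left(-3 + n\right) = -3 + W + 2 n$)
$- Y{\left(L{\left(u \right)},7 \right)} = - (-3 + 4 \cdot 9^{2} + 2 \cdot 7) = - (-3 + 4 \cdot 81 + 14) = - (-3 + 324 + 14) = \left(-1\right) 335 = -335$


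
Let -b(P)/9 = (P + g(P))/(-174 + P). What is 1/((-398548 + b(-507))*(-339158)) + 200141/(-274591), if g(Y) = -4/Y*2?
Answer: -1037859650616671732737/1423930725465422308770 ≈ -0.72887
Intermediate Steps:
g(Y) = -8/Y
b(P) = -9*(P - 8/P)/(-174 + P)
1/((-398548 + b(-507))*(-339158)) + 200141/(-274591) = 1/(-398548 + 9*(8 - 1*(-507)²)/(-507*(-174 - 507))*(-339158)) + 200141/(-274591) = -1/339158/(-398548 + 9*(-1/507)*(8 - 1*257049)/(-681)) + 200141*(-1/274591) = -1/339158/(-398548 + 9*(-1/507)*(-1/681)*(8 - 257049)) - 200141/274591 = -1/339158/(-398548 + 9*(-1/507)*(-1/681)*(-257041)) - 200141/274591 = -1/339158/(-398548 - 257041/38363) - 200141/274591 = -1/339158/(-15289753965/38363) - 200141/274591 = -38363/15289753965*(-1/339158) - 200141/274591 = 38363/5185642375261470 - 200141/274591 = -1037859650616671732737/1423930725465422308770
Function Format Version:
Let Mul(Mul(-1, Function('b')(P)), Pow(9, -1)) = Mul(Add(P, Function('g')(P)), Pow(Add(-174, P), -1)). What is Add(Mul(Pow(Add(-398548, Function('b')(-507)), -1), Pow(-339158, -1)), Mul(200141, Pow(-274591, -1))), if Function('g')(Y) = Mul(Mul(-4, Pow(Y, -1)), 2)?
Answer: Rational(-1037859650616671732737, 1423930725465422308770) ≈ -0.72887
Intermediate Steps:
Function('g')(Y) = Mul(-8, Pow(Y, -1))
Function('b')(P) = Mul(-9, Pow(Add(-174, P), -1), Add(P, Mul(-8, Pow(P, -1)))) (Function('b')(P) = Mul(-9, Mul(Add(P, Mul(-8, Pow(P, -1))), Pow(Add(-174, P), -1))) = Mul(-9, Mul(Pow(Add(-174, P), -1), Add(P, Mul(-8, Pow(P, -1))))) = Mul(-9, Pow(Add(-174, P), -1), Add(P, Mul(-8, Pow(P, -1)))))
Add(Mul(Pow(Add(-398548, Function('b')(-507)), -1), Pow(-339158, -1)), Mul(200141, Pow(-274591, -1))) = Add(Mul(Pow(Add(-398548, Mul(9, Pow(-507, -1), Pow(Add(-174, -507), -1), Add(8, Mul(-1, Pow(-507, 2))))), -1), Pow(-339158, -1)), Mul(200141, Pow(-274591, -1))) = Add(Mul(Pow(Add(-398548, Mul(9, Rational(-1, 507), Pow(-681, -1), Add(8, Mul(-1, 257049)))), -1), Rational(-1, 339158)), Mul(200141, Rational(-1, 274591))) = Add(Mul(Pow(Add(-398548, Mul(9, Rational(-1, 507), Rational(-1, 681), Add(8, -257049))), -1), Rational(-1, 339158)), Rational(-200141, 274591)) = Add(Mul(Pow(Add(-398548, Mul(9, Rational(-1, 507), Rational(-1, 681), -257041)), -1), Rational(-1, 339158)), Rational(-200141, 274591)) = Add(Mul(Pow(Add(-398548, Rational(-257041, 38363)), -1), Rational(-1, 339158)), Rational(-200141, 274591)) = Add(Mul(Pow(Rational(-15289753965, 38363), -1), Rational(-1, 339158)), Rational(-200141, 274591)) = Add(Mul(Rational(-38363, 15289753965), Rational(-1, 339158)), Rational(-200141, 274591)) = Add(Rational(38363, 5185642375261470), Rational(-200141, 274591)) = Rational(-1037859650616671732737, 1423930725465422308770)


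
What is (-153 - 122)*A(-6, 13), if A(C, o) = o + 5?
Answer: -4950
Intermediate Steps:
A(C, o) = 5 + o
(-153 - 122)*A(-6, 13) = (-153 - 122)*(5 + 13) = -275*18 = -4950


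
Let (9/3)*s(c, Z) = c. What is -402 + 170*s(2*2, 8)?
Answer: -526/3 ≈ -175.33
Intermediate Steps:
s(c, Z) = c/3
-402 + 170*s(2*2, 8) = -402 + 170*((2*2)/3) = -402 + 170*((1/3)*4) = -402 + 170*(4/3) = -402 + 680/3 = -526/3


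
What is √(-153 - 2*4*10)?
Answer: I*√233 ≈ 15.264*I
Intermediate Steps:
√(-153 - 2*4*10) = √(-153 - 8*10) = √(-153 - 80) = √(-233) = I*√233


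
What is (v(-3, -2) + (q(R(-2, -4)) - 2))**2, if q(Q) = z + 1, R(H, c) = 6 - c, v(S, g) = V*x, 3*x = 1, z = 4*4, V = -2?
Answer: 1849/9 ≈ 205.44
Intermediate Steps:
z = 16
x = 1/3 (x = (1/3)*1 = 1/3 ≈ 0.33333)
v(S, g) = -2/3 (v(S, g) = -2*1/3 = -2/3)
q(Q) = 17 (q(Q) = 16 + 1 = 17)
(v(-3, -2) + (q(R(-2, -4)) - 2))**2 = (-2/3 + (17 - 2))**2 = (-2/3 + 15)**2 = (43/3)**2 = 1849/9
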